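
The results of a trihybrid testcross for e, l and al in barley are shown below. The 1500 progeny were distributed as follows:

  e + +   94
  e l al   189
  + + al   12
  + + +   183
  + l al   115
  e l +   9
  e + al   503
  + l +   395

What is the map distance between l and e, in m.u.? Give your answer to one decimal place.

26.2 m.u.

The two most frequent reciprocal classes, e + al and + l +, are the parental types, so the F1 was e + al / + l +.
The two rarest classes, + + al and e l +, are the double crossovers. Comparing them with the parentals, only the e allele has switched, so e is the middle locus and the order is l – e – al.
Crossovers in the l–e interval produce the single-crossover classes e l al and + + + (189 + 183 = 372) plus the double crossovers (21).
RF(l–e) = (372 + 21) / 1500 = 393/1500 = 0.2620 → 26.2 m.u.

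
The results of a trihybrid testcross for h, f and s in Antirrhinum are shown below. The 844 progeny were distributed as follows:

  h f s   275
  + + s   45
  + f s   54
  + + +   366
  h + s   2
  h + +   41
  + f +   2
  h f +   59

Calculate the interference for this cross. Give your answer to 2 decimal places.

The two most frequent reciprocal classes, + + + and h f s, are the parental types, so the F1 was + + + / h f s.
The two rarest classes, + f + and h + s, are the double crossovers. Comparing them with the parentals, only the f allele has switched, so f is the middle locus and the order is h – f – s.
h–f: (95 + 4)/844 = 0.1173; f–s: (104 + 4)/844 = 0.1280.
Expected DCO frequency = 0.1173 × 0.1280 ≈ 0.01501; observed = 4/844 ≈ 0.00474.
Coefficient of coincidence = 0.00474/0.01501 ≈ 0.32; interference = 1 − 0.32 = 0.68.

0.68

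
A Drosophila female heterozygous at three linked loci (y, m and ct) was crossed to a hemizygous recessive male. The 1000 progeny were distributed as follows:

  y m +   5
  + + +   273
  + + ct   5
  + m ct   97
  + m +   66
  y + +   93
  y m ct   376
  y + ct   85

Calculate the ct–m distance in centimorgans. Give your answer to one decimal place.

16.1 centimorgans

The two most frequent reciprocal classes, + + + and y m ct, are the parental types, so the F1 was + + + / y m ct.
The two rarest classes, + + ct and y m +, are the double crossovers. Comparing them with the parentals, only the ct allele has switched, so ct is the middle locus and the order is m – ct – y.
Crossovers in the m–ct interval produce the single-crossover classes + m + and y + ct (66 + 85 = 151) plus the double crossovers (10).
RF(m–ct) = (151 + 10) / 1000 = 161/1000 = 0.1610 → 16.1 centimorgans.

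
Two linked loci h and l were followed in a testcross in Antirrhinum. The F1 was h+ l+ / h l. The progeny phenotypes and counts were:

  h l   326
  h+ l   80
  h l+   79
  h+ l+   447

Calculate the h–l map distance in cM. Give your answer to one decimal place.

17.1 cM

The recombinant classes are h+ l and h l+: 80 + 79 = 159.
Recombination frequency = 159/932 = 0.1706 ≈ 17.1%, i.e. 17.1 cM.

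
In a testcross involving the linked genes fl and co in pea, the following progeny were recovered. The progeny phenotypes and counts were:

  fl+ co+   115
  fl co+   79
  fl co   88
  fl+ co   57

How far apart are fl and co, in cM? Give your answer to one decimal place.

The two most frequent classes, fl+ co+ (115) and fl co (88), are the parental types, so the F1 was fl+ co+ / fl co.
The recombinant classes are fl+ co and fl co+: 57 + 79 = 136.
Recombination frequency = 136/339 = 0.4012 ≈ 40.1%, i.e. 40.1 cM.

40.1 cM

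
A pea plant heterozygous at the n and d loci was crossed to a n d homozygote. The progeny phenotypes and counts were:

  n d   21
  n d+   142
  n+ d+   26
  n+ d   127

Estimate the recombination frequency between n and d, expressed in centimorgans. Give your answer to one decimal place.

14.9 centimorgans

The two most frequent classes, n+ d (127) and n d+ (142), are the parental types, so the F1 was n+ d / n d+.
The recombinant classes are n+ d+ and n d: 26 + 21 = 47.
Recombination frequency = 47/316 = 0.1487 ≈ 14.9%, i.e. 14.9 centimorgans.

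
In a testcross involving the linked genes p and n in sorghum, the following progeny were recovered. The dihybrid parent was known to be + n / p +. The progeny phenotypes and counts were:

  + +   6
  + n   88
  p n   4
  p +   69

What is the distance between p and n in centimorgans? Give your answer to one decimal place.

6.0 centimorgans

The recombinant classes are + + and p n: 6 + 4 = 10.
Recombination frequency = 10/167 = 0.0599 ≈ 6.0%, i.e. 6.0 centimorgans.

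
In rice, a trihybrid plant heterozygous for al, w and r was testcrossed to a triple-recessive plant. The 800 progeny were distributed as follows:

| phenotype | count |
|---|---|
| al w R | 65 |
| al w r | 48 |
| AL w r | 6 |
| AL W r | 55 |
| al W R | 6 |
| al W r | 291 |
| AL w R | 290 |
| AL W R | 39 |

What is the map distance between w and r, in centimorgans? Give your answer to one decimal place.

The two most frequent reciprocal classes, al W r and AL w R, are the parental types, so the F1 was al W r / AL w R.
The two rarest classes, al W R and AL w r, are the double crossovers. Comparing them with the parentals, only the r allele has switched, so r is the middle locus and the order is w – r – al.
Crossovers in the w–r interval produce the single-crossover classes al w r and AL W R (48 + 39 = 87) plus the double crossovers (12).
RF(w–r) = (87 + 12) / 800 = 99/800 = 0.1237 → 12.4 centimorgans.

12.4 centimorgans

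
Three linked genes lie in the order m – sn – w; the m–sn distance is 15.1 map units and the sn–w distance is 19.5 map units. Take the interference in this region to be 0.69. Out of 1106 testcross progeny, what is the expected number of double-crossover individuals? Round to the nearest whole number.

10

Map distances give recombination frequencies of 0.151 and 0.195 for the two intervals.
With interference 0.69 (so coincidence = 0.31), expected double-crossover frequency = 0.151 × 0.195 × 0.31 = 0.00913.
Expected number = 0.00913 × 1106 = 10.10 ≈ 10.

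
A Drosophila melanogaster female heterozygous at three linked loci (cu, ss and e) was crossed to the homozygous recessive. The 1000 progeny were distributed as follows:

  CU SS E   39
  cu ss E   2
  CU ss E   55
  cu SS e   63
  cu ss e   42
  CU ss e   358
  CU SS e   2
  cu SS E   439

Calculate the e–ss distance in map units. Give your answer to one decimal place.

The two most frequent reciprocal classes, cu SS E and CU ss e, are the parental types, so the F1 was cu SS E / CU ss e.
The two rarest classes, cu ss E and CU SS e, are the double crossovers. Comparing them with the parentals, only the ss allele has switched, so ss is the middle locus and the order is e – ss – cu.
Crossovers in the e–ss interval produce the single-crossover classes cu SS e and CU ss E (63 + 55 = 118) plus the double crossovers (4).
RF(e–ss) = (118 + 4) / 1000 = 122/1000 = 0.1220 → 12.2 map units.

12.2 map units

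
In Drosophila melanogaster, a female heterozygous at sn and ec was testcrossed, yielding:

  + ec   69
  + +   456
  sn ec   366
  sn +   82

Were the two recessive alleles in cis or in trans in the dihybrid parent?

The two most frequent classes are + + (456) and sn ec (366); these are the parental (non-recombinant) types.
So the F1 carried + + on one chromosome and sn ec on the other — the recessive alleles are on the same chromosome (cis / coupling).

cis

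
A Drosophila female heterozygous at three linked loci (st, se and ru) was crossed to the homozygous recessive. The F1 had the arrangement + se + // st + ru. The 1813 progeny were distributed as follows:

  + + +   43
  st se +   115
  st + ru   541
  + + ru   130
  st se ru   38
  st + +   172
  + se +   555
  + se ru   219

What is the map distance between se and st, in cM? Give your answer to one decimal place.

18.0 cM

The two rarest classes, + + + and st se ru, are the double crossovers. Comparing them with the parentals, only the se allele has switched, so se is the middle locus and the order is ru – se – st.
Crossovers in the se–st interval produce the single-crossover classes st se + and + + ru (115 + 130 = 245) plus the double crossovers (81).
RF(se–st) = (245 + 81) / 1813 = 326/1813 = 0.1798 → 18.0 cM.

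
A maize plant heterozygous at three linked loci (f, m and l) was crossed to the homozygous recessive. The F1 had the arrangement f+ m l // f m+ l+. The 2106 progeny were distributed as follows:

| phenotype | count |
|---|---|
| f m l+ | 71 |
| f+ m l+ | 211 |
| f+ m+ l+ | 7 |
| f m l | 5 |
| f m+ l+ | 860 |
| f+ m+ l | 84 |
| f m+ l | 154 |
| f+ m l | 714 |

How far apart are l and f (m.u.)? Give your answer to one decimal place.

The two rarest classes, f m l and f+ m+ l+, are the double crossovers. Comparing them with the parentals, only the f allele has switched, so f is the middle locus and the order is l – f – m.
Crossovers in the l–f interval produce the single-crossover classes f+ m l+ and f m+ l (211 + 154 = 365) plus the double crossovers (12).
RF(l–f) = (365 + 12) / 2106 = 377/2106 = 0.1790 → 17.9 m.u.

17.9 m.u.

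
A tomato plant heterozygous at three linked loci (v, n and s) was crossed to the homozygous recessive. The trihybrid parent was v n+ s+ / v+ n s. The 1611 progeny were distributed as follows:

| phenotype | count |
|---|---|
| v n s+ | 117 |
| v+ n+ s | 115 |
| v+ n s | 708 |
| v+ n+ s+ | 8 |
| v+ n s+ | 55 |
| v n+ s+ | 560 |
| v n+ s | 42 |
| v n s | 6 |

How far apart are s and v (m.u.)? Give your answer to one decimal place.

The two rarest classes, v+ n+ s+ and v n s, are the double crossovers. Comparing them with the parentals, only the v allele has switched, so v is the middle locus and the order is s – v – n.
Crossovers in the s–v interval produce the single-crossover classes v n+ s and v+ n s+ (42 + 55 = 97) plus the double crossovers (14).
RF(s–v) = (97 + 14) / 1611 = 111/1611 = 0.0689 → 6.9 m.u.

6.9 m.u.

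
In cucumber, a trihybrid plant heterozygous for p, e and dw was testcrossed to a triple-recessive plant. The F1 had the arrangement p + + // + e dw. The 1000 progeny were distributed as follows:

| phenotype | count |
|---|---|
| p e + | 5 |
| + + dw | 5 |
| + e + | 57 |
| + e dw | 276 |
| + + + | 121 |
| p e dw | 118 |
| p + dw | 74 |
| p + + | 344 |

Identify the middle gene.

The two rarest classes, p e + and + + dw, are the double crossovers. Comparing them with the parentals, only the e allele has switched, so e is the middle locus and the order is dw – e – p.

e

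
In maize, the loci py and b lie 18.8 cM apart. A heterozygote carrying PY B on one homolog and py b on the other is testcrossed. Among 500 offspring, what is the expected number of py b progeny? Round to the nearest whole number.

A map distance of 18.8 cM corresponds to a recombination frequency of 0.188.
The F1 is PY B / py b, so py b is a parental gamete class with expected frequency (1 − r)/2 = 0.812/2 = 0.4060.
Expected number = 0.4060 × 500 = 203.00 ≈ 203.

203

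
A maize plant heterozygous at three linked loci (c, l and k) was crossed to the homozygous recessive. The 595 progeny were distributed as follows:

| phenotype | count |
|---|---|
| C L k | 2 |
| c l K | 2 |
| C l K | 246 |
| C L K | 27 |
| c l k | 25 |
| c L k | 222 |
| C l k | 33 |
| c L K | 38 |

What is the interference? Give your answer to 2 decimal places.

0.43

The two most frequent reciprocal classes, c L k and C l K, are the parental types, so the F1 was c L k / C l K.
The two rarest classes, C L k and c l K, are the double crossovers. Comparing them with the parentals, only the c allele has switched, so c is the middle locus and the order is l – c – k.
l–c: (52 + 4)/595 = 0.0941; c–k: (71 + 4)/595 = 0.1261.
Expected DCO frequency = 0.0941 × 0.1261 ≈ 0.01187; observed = 4/595 ≈ 0.00672.
Coefficient of coincidence = 0.00672/0.01187 ≈ 0.57; interference = 1 − 0.57 = 0.43.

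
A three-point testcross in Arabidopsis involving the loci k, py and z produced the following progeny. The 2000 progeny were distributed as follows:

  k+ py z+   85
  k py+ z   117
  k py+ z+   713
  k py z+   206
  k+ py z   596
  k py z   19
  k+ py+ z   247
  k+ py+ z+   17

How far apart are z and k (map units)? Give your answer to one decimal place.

11.9 map units

The two most frequent reciprocal classes, k py+ z+ and k+ py z, are the parental types, so the F1 was k py+ z+ / k+ py z.
The two rarest classes, k+ py+ z+ and k py z, are the double crossovers. Comparing them with the parentals, only the k allele has switched, so k is the middle locus and the order is py – k – z.
Crossovers in the k–z interval produce the single-crossover classes k py+ z and k+ py z+ (117 + 85 = 202) plus the double crossovers (36).
RF(k–z) = (202 + 36) / 2000 = 238/2000 = 0.1190 → 11.9 map units.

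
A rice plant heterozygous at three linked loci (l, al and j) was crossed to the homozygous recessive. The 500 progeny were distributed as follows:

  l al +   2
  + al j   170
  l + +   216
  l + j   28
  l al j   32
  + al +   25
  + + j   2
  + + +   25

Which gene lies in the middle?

al

The two most frequent reciprocal classes, l + + and + al j, are the parental types, so the F1 was l + + / + al j.
The two rarest classes, l al + and + + j, are the double crossovers. Comparing them with the parentals, only the al allele has switched, so al is the middle locus and the order is j – al – l.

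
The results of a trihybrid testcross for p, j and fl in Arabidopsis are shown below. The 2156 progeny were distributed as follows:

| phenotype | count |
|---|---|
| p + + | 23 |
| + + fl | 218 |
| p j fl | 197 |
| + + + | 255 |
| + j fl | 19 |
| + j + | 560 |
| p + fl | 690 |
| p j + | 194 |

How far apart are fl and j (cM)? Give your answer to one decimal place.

22.9 cM

The two most frequent reciprocal classes, p + fl and + j +, are the parental types, so the F1 was p + fl / + j +.
The two rarest classes, p + + and + j fl, are the double crossovers. Comparing them with the parentals, only the fl allele has switched, so fl is the middle locus and the order is j – fl – p.
Crossovers in the j–fl interval produce the single-crossover classes p j fl and + + + (197 + 255 = 452) plus the double crossovers (42).
RF(j–fl) = (452 + 42) / 2156 = 494/2156 = 0.2291 → 22.9 cM.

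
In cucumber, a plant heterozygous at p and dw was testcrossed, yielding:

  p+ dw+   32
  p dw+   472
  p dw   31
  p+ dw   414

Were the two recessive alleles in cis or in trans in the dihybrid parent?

The two most frequent classes are p+ dw (414) and p dw+ (472); these are the parental (non-recombinant) types.
So the F1 carried p+ dw on one chromosome and p dw+ on the other — the recessive alleles are on opposite chromosomes (trans / repulsion).

trans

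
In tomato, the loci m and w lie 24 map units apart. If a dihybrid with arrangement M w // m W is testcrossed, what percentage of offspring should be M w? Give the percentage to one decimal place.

38.0%

A map distance of 24 map units corresponds to a recombination frequency of 0.240.
The F1 is M w / m W, so M w is a parental gamete class with expected frequency (1 − r)/2 = 0.760/2 = 0.3800.
That is 0.3800 = 38.0% of the progeny.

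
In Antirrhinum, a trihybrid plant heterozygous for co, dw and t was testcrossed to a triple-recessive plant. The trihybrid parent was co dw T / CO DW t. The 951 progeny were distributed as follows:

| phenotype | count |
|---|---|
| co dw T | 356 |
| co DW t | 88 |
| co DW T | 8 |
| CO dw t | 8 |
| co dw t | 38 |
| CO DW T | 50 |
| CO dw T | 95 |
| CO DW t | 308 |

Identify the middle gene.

dw

The two rarest classes, co DW T and CO dw t, are the double crossovers. Comparing them with the parentals, only the dw allele has switched, so dw is the middle locus and the order is co – dw – t.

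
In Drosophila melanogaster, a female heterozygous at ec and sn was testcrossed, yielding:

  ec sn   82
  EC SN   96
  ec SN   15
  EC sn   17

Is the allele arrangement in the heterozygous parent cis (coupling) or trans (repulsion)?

cis

The two most frequent classes are EC SN (96) and ec sn (82); these are the parental (non-recombinant) types.
So the F1 carried EC SN on one chromosome and ec sn on the other — the recessive alleles are on the same chromosome (cis / coupling).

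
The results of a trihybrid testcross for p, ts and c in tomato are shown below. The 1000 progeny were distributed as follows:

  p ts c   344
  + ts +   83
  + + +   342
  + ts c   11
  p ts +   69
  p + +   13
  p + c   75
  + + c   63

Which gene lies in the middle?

The two most frequent reciprocal classes, + + + and p ts c, are the parental types, so the F1 was + + + / p ts c.
The two rarest classes, p + + and + ts c, are the double crossovers. Comparing them with the parentals, only the p allele has switched, so p is the middle locus and the order is c – p – ts.

p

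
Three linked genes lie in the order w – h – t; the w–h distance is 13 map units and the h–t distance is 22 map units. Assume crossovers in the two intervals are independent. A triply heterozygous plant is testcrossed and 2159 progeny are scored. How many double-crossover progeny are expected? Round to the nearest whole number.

62

Map distances give recombination frequencies of 0.130 and 0.220 for the two intervals.
With no interference, expected double-crossover frequency = 0.130 × 0.220 = 0.02860.
Expected number = 0.02860 × 2159 = 61.75 ≈ 62.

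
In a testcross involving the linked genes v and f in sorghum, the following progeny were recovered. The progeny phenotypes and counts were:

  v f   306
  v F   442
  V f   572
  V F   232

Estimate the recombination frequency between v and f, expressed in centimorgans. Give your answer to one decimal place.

34.7 centimorgans

The two most frequent classes, V f (572) and v F (442), are the parental types, so the F1 was V f / v F.
The recombinant classes are V F and v f: 232 + 306 = 538.
Recombination frequency = 538/1552 = 0.3466 ≈ 34.7%, i.e. 34.7 centimorgans.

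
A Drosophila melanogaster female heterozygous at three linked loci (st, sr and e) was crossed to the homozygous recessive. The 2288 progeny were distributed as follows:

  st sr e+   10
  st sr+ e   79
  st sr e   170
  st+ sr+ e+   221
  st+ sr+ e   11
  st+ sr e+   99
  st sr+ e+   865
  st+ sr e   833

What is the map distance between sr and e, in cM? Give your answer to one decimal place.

The two most frequent reciprocal classes, st sr+ e+ and st+ sr e, are the parental types, so the F1 was st sr+ e+ / st+ sr e.
The two rarest classes, st sr e+ and st+ sr+ e, are the double crossovers. Comparing them with the parentals, only the sr allele has switched, so sr is the middle locus and the order is e – sr – st.
Crossovers in the e–sr interval produce the single-crossover classes st sr+ e and st+ sr e+ (79 + 99 = 178) plus the double crossovers (21).
RF(e–sr) = (178 + 21) / 2288 = 199/2288 = 0.0870 → 8.7 cM.

8.7 cM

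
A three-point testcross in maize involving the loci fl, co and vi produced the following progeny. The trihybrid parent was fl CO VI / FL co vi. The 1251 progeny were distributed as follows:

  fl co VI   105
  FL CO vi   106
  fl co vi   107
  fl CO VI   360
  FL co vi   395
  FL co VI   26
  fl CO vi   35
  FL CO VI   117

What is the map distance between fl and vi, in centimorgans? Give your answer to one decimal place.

22.8 centimorgans

The two rarest classes, fl CO vi and FL co VI, are the double crossovers. Comparing them with the parentals, only the vi allele has switched, so vi is the middle locus and the order is fl – vi – co.
Crossovers in the fl–vi interval produce the single-crossover classes FL CO VI and fl co vi (117 + 107 = 224) plus the double crossovers (61).
RF(fl–vi) = (224 + 61) / 1251 = 285/1251 = 0.2278 → 22.8 centimorgans.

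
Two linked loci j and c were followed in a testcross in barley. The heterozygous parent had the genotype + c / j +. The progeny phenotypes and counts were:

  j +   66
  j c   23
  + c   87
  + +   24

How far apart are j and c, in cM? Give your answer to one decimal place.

23.5 cM

The recombinant classes are + + and j c: 24 + 23 = 47.
Recombination frequency = 47/200 = 0.2350 ≈ 23.5%, i.e. 23.5 cM.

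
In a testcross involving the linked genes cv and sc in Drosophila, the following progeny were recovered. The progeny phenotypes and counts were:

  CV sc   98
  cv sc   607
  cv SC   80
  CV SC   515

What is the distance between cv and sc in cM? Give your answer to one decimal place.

The two most frequent classes, CV SC (515) and cv sc (607), are the parental types, so the F1 was CV SC / cv sc.
The recombinant classes are CV sc and cv SC: 98 + 80 = 178.
Recombination frequency = 178/1300 = 0.1369 ≈ 13.7%, i.e. 13.7 cM.

13.7 cM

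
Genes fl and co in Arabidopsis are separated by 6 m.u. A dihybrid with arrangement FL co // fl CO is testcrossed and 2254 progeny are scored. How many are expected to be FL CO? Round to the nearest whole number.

68

A map distance of 6 m.u. corresponds to a recombination frequency of 0.060.
The F1 is FL co / fl CO, so FL CO is a recombinant gamete class with expected frequency r/2 = 0.060/2 = 0.0300.
Expected number = 0.0300 × 2254 = 67.62 ≈ 68.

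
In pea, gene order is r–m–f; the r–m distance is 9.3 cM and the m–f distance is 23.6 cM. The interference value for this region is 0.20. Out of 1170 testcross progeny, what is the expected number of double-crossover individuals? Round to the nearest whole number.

21

Map distances give recombination frequencies of 0.093 and 0.236 for the two intervals.
With interference 0.20 (so coincidence = 0.80), expected double-crossover frequency = 0.093 × 0.236 × 0.80 = 0.01756.
Expected number = 0.01756 × 1170 = 20.54 ≈ 21.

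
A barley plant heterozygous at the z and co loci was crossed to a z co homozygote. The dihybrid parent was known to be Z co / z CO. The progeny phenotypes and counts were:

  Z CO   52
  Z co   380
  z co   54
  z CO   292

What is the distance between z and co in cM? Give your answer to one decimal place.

13.6 cM

The recombinant classes are Z CO and z co: 52 + 54 = 106.
Recombination frequency = 106/778 = 0.1362 ≈ 13.6%, i.e. 13.6 cM.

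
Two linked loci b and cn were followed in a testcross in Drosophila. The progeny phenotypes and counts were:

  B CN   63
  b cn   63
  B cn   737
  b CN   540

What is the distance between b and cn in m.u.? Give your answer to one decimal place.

9.0 m.u.

The two most frequent classes, B cn (737) and b CN (540), are the parental types, so the F1 was B cn / b CN.
The recombinant classes are B CN and b cn: 63 + 63 = 126.
Recombination frequency = 126/1403 = 0.0898 ≈ 9.0%, i.e. 9.0 m.u.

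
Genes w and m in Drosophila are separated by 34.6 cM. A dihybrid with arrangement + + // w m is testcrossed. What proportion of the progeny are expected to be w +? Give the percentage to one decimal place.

A map distance of 34.6 cM corresponds to a recombination frequency of 0.346.
The F1 is + + / w m, so w + is a recombinant gamete class with expected frequency r/2 = 0.346/2 = 0.1730.
That is 0.1730 = 17.3% of the progeny.

17.3%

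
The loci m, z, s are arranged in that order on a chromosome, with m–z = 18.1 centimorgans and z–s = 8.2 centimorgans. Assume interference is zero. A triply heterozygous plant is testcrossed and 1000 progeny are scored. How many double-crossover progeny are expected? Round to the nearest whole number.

Map distances give recombination frequencies of 0.181 and 0.082 for the two intervals.
With no interference, expected double-crossover frequency = 0.181 × 0.082 = 0.01484.
Expected number = 0.01484 × 1000 = 14.84 ≈ 15.

15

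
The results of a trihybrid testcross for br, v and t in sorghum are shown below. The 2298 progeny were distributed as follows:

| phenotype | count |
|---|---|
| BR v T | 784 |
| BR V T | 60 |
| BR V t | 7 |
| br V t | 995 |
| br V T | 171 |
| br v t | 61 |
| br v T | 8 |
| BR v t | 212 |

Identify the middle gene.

br

The two most frequent reciprocal classes, BR v T and br V t, are the parental types, so the F1 was BR v T / br V t.
The two rarest classes, br v T and BR V t, are the double crossovers. Comparing them with the parentals, only the br allele has switched, so br is the middle locus and the order is v – br – t.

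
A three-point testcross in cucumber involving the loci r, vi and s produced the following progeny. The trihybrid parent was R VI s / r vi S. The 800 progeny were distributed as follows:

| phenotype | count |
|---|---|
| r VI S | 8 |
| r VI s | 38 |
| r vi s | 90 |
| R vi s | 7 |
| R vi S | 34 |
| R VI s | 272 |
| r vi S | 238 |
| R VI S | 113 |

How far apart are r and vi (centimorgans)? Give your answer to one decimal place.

10.9 centimorgans

The two rarest classes, R vi s and r VI S, are the double crossovers. Comparing them with the parentals, only the vi allele has switched, so vi is the middle locus and the order is r – vi – s.
Crossovers in the r–vi interval produce the single-crossover classes r VI s and R vi S (38 + 34 = 72) plus the double crossovers (15).
RF(r–vi) = (72 + 15) / 800 = 87/800 = 0.1087 → 10.9 centimorgans.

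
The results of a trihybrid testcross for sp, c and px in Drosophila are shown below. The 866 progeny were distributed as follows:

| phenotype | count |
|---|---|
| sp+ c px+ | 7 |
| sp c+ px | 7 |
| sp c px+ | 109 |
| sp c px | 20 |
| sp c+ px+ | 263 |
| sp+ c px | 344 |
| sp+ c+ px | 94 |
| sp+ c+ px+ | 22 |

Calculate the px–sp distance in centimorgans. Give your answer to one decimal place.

6.5 centimorgans

The two most frequent reciprocal classes, sp c+ px+ and sp+ c px, are the parental types, so the F1 was sp c+ px+ / sp+ c px.
The two rarest classes, sp c+ px and sp+ c px+, are the double crossovers. Comparing them with the parentals, only the px allele has switched, so px is the middle locus and the order is c – px – sp.
Crossovers in the px–sp interval produce the single-crossover classes sp+ c+ px+ and sp c px (22 + 20 = 42) plus the double crossovers (14).
RF(px–sp) = (42 + 14) / 866 = 56/866 = 0.0647 → 6.5 centimorgans.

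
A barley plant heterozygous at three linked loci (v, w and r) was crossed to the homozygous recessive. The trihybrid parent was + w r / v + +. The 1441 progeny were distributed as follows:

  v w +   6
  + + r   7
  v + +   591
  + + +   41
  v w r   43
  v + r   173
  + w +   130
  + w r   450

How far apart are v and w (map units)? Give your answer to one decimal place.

The two rarest classes, + + r and v w +, are the double crossovers. Comparing them with the parentals, only the w allele has switched, so w is the middle locus and the order is v – w – r.
Crossovers in the v–w interval produce the single-crossover classes v w r and + + + (43 + 41 = 84) plus the double crossovers (13).
RF(v–w) = (84 + 13) / 1441 = 97/1441 = 0.0673 → 6.7 map units.

6.7 map units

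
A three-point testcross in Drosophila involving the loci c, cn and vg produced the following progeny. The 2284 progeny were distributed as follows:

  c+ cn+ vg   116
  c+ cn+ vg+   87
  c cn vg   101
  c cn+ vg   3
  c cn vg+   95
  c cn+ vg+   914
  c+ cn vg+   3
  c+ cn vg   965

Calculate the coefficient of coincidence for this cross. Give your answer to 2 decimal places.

The two most frequent reciprocal classes, c cn+ vg+ and c+ cn vg, are the parental types, so the F1 was c cn+ vg+ / c+ cn vg.
The two rarest classes, c cn+ vg and c+ cn vg+, are the double crossovers. Comparing them with the parentals, only the vg allele has switched, so vg is the middle locus and the order is cn – vg – c.
cn–vg: (211 + 6)/2284 = 0.0950; vg–c: (188 + 6)/2284 = 0.0849.
Expected DCO frequency = 0.0950 × 0.0849 ≈ 0.00807; observed = 6/2284 ≈ 0.00263.
Coefficient of coincidence = 0.00263/0.00807 ≈ 0.33.

0.33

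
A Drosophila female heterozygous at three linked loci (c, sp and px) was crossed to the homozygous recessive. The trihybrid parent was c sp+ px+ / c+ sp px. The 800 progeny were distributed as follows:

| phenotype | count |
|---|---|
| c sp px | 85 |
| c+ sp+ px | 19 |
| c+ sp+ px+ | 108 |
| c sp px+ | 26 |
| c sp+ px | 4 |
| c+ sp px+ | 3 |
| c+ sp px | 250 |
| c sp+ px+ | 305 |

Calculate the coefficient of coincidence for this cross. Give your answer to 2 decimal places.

The two rarest classes, c sp+ px and c+ sp px+, are the double crossovers. Comparing them with the parentals, only the px allele has switched, so px is the middle locus and the order is sp – px – c.
sp–px: (45 + 7)/800 = 0.0650; px–c: (193 + 7)/800 = 0.2500.
Expected DCO frequency = 0.0650 × 0.2500 ≈ 0.01625; observed = 7/800 ≈ 0.00875.
Coefficient of coincidence = 0.00875/0.01625 ≈ 0.54.

0.54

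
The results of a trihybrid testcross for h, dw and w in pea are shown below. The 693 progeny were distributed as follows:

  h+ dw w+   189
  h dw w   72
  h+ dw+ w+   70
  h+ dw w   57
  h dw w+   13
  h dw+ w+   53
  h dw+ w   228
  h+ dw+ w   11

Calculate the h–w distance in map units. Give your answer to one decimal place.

The two most frequent reciprocal classes, h dw+ w and h+ dw w+, are the parental types, so the F1 was h dw+ w / h+ dw w+.
The two rarest classes, h+ dw+ w and h dw w+, are the double crossovers. Comparing them with the parentals, only the h allele has switched, so h is the middle locus and the order is w – h – dw.
Crossovers in the w–h interval produce the single-crossover classes h dw+ w+ and h+ dw w (53 + 57 = 110) plus the double crossovers (24).
RF(w–h) = (110 + 24) / 693 = 134/693 = 0.1934 → 19.3 map units.

19.3 map units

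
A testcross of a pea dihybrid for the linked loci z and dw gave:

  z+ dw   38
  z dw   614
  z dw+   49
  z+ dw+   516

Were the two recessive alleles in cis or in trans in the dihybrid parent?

cis

The two most frequent classes are z+ dw+ (516) and z dw (614); these are the parental (non-recombinant) types.
So the F1 carried z+ dw+ on one chromosome and z dw on the other — the recessive alleles are on the same chromosome (cis / coupling).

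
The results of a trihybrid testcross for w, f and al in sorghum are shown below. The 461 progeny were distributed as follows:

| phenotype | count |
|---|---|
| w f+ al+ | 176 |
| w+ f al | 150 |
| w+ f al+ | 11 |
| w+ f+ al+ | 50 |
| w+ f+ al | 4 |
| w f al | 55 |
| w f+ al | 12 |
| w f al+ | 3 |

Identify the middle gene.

f

The two most frequent reciprocal classes, w+ f al and w f+ al+, are the parental types, so the F1 was w+ f al / w f+ al+.
The two rarest classes, w+ f+ al and w f al+, are the double crossovers. Comparing them with the parentals, only the f allele has switched, so f is the middle locus and the order is w – f – al.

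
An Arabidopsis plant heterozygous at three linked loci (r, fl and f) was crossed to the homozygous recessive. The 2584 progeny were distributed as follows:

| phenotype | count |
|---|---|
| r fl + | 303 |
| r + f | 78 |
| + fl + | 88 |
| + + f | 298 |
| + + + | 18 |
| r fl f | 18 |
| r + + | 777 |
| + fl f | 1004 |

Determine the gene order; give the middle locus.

The two most frequent reciprocal classes, r + + and + fl f, are the parental types, so the F1 was r + + / + fl f.
The two rarest classes, + + + and r fl f, are the double crossovers. Comparing them with the parentals, only the r allele has switched, so r is the middle locus and the order is fl – r – f.

r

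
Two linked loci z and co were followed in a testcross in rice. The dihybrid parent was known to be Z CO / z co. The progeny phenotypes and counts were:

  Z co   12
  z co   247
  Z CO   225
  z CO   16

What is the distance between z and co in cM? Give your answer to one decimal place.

The recombinant classes are Z co and z CO: 12 + 16 = 28.
Recombination frequency = 28/500 = 0.0560 ≈ 5.6%, i.e. 5.6 cM.

5.6 cM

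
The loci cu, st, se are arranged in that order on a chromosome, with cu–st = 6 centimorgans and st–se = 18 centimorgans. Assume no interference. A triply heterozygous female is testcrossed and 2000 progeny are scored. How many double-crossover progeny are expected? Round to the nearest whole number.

22

Map distances give recombination frequencies of 0.060 and 0.180 for the two intervals.
With no interference, expected double-crossover frequency = 0.060 × 0.180 = 0.01080.
Expected number = 0.01080 × 2000 = 21.60 ≈ 22.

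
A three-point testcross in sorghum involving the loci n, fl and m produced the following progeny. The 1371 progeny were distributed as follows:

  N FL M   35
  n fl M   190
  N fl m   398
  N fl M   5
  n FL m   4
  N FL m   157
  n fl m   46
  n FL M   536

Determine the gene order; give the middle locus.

m

The two most frequent reciprocal classes, N fl m and n FL M, are the parental types, so the F1 was N fl m / n FL M.
The two rarest classes, N fl M and n FL m, are the double crossovers. Comparing them with the parentals, only the m allele has switched, so m is the middle locus and the order is n – m – fl.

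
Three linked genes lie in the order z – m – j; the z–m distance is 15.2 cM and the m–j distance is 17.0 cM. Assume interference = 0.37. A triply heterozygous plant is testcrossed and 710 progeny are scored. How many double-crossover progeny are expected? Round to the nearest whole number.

Map distances give recombination frequencies of 0.152 and 0.170 for the two intervals.
With interference 0.37 (so coincidence = 0.63), expected double-crossover frequency = 0.152 × 0.170 × 0.63 = 0.01628.
Expected number = 0.01628 × 710 = 11.56 ≈ 12.

12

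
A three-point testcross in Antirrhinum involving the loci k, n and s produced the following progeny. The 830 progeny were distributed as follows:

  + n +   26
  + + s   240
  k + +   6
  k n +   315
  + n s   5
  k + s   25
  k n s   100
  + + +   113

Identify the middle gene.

The two most frequent reciprocal classes, k n + and + + s, are the parental types, so the F1 was k n + / + + s.
The two rarest classes, k + + and + n s, are the double crossovers. Comparing them with the parentals, only the n allele has switched, so n is the middle locus and the order is s – n – k.

n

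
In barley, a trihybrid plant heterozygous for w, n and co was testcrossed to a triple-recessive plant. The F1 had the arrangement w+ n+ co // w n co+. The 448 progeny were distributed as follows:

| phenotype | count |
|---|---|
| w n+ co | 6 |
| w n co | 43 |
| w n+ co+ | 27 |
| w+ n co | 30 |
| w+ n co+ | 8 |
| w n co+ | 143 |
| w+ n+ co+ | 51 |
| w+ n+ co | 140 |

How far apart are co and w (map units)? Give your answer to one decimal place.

The two rarest classes, w n+ co and w+ n co+, are the double crossovers. Comparing them with the parentals, only the w allele has switched, so w is the middle locus and the order is co – w – n.
Crossovers in the co–w interval produce the single-crossover classes w+ n+ co+ and w n co (51 + 43 = 94) plus the double crossovers (14).
RF(co–w) = (94 + 14) / 448 = 108/448 = 0.2411 → 24.1 map units.

24.1 map units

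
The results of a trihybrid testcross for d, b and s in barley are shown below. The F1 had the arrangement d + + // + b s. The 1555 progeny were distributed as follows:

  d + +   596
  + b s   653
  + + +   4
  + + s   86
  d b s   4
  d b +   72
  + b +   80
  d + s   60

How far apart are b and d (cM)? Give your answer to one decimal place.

10.7 cM

The two rarest classes, + + + and d b s, are the double crossovers. Comparing them with the parentals, only the d allele has switched, so d is the middle locus and the order is s – d – b.
Crossovers in the d–b interval produce the single-crossover classes d b + and + + s (72 + 86 = 158) plus the double crossovers (8).
RF(d–b) = (158 + 8) / 1555 = 166/1555 = 0.1068 → 10.7 cM.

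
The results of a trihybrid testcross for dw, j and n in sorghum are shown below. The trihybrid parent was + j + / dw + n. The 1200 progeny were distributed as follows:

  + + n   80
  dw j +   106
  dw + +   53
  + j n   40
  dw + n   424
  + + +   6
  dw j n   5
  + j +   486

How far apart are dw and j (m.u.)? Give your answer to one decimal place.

16.4 m.u.

The two rarest classes, + + + and dw j n, are the double crossovers. Comparing them with the parentals, only the j allele has switched, so j is the middle locus and the order is dw – j – n.
Crossovers in the dw–j interval produce the single-crossover classes dw j + and + + n (106 + 80 = 186) plus the double crossovers (11).
RF(dw–j) = (186 + 11) / 1200 = 197/1200 = 0.1642 → 16.4 m.u.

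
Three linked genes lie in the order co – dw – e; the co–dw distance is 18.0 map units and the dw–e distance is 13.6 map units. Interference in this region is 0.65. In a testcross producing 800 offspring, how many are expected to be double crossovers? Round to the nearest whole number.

Map distances give recombination frequencies of 0.180 and 0.136 for the two intervals.
With interference 0.65 (so coincidence = 0.35), expected double-crossover frequency = 0.180 × 0.136 × 0.35 = 0.00857.
Expected number = 0.00857 × 800 = 6.85 ≈ 7.

7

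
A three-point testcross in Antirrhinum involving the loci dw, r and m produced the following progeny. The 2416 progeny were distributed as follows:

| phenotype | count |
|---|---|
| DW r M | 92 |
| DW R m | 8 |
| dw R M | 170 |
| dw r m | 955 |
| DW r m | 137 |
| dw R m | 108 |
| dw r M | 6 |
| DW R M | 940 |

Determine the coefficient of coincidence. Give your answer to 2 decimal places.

0.49

The two most frequent reciprocal classes, dw r m and DW R M, are the parental types, so the F1 was dw r m / DW R M.
The two rarest classes, dw r M and DW R m, are the double crossovers. Comparing them with the parentals, only the m allele has switched, so m is the middle locus and the order is r – m – dw.
r–m: (200 + 14)/2416 = 0.0886; m–dw: (307 + 14)/2416 = 0.1329.
Expected DCO frequency = 0.0886 × 0.1329 ≈ 0.01177; observed = 14/2416 ≈ 0.00579.
Coefficient of coincidence = 0.00579/0.01177 ≈ 0.49.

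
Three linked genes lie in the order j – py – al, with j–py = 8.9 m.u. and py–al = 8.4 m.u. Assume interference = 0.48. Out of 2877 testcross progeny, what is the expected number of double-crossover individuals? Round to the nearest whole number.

Map distances give recombination frequencies of 0.089 and 0.084 for the two intervals.
With interference 0.48 (so coincidence = 0.52), expected double-crossover frequency = 0.089 × 0.084 × 0.52 = 0.00389.
Expected number = 0.00389 × 2877 = 11.18 ≈ 11.

11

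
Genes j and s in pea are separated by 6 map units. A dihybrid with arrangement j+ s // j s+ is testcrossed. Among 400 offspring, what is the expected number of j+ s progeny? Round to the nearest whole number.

A map distance of 6 map units corresponds to a recombination frequency of 0.060.
The F1 is j+ s / j s+, so j+ s is a parental gamete class with expected frequency (1 − r)/2 = 0.940/2 = 0.4700.
Expected number = 0.4700 × 400 = 188.00 ≈ 188.

188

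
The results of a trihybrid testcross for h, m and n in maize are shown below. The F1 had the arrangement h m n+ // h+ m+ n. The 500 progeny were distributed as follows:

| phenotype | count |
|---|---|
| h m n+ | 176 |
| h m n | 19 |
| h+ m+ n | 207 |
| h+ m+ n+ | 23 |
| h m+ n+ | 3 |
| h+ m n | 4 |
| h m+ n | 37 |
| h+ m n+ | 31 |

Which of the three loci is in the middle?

m

The two rarest classes, h m+ n+ and h+ m n, are the double crossovers. Comparing them with the parentals, only the m allele has switched, so m is the middle locus and the order is n – m – h.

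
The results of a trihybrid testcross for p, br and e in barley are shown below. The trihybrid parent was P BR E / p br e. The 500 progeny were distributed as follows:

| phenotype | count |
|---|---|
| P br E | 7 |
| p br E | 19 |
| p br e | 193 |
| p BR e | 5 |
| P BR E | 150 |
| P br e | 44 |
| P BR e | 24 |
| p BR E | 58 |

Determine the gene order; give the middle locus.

The two rarest classes, P br E and p BR e, are the double crossovers. Comparing them with the parentals, only the br allele has switched, so br is the middle locus and the order is p – br – e.

br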